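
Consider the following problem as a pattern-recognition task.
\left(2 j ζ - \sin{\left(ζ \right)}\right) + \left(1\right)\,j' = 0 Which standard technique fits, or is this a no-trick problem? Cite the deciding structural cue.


Verdict: a linear integrating factor — the unknown enters only to the first power against a nonzero forcing term — the integrating-factor template applies directly.


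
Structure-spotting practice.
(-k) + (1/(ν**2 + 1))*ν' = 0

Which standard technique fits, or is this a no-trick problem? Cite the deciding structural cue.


Method: separation of variables — separating collects all ν-dependence with the derivative and leaves all k-dependence opposite: variables separate. The cross-partial test also passes here (vacuously, each side single-variable); the potential-function route would work, separation is simply more immediate.


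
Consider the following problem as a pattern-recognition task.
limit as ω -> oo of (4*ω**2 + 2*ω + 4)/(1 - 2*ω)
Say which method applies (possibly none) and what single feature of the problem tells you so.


Method: dominant-term comparison — divide by the highest power of ω present: lower-order terms vanish and the dominant ratio remains. Viewed as a single quotient this is an ∞/∞ form — an at-infinity application of l'Hôpital's rule would also resolve it; comparing leading growth reads the answer without differentiating.


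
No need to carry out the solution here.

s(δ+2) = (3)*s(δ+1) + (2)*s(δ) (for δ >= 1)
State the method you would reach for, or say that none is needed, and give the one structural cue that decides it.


Best approach: the characteristic-root method — fixed numeric weights on consecutive terms and no forcing term added: the root method in its home territory.


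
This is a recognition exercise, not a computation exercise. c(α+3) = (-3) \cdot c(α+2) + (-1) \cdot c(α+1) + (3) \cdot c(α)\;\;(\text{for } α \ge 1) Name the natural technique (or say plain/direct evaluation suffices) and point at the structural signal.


Method: the characteristic-root method — constant coefficients and linearity mean the ansatz r^α reduces it to solving the characteristic polynomial.


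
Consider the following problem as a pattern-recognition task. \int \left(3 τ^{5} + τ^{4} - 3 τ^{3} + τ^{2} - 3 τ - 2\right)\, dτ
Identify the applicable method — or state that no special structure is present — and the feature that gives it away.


Best approach: no special technique — the integrand is a sum of constant multiples of powers of τ — integrate term by term.


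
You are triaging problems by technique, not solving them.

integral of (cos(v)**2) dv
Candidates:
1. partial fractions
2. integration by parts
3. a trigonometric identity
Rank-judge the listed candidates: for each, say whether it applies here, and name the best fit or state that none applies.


Method: a trigonometric identity — apply power reduction to cos(v)**2; each application halves the trigonometric degree.
- partial fractions: there is no rational-function structure to decompose.
- integration by parts — not the natural route: no polynomial-kernel product appears — a recursive parts reduction of the trigonometric product exists, but the identity rewrite is direct.
- a trigonometric identity — yes — fits the structure here.


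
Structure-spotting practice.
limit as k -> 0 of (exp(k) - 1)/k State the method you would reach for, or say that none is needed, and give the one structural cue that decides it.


Technique: l'Hôpital's rule (0/0) — numerator and denominator both vanish at 0 — a genuine 0/0 form, which is exactly when l'Hôpital applies. The standard small-argument limits would also carry it; the rule is the systematic route.


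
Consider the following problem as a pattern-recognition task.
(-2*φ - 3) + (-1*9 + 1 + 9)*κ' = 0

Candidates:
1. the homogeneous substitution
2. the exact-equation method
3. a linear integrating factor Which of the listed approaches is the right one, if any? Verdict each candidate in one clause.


Best approach: no special technique — solved for the derivative, no κ appears — this is antidifferentiation in φ wearing ODE clothing.
- the homogeneous substitution: the slope is not a function of the ratio of the variables alone.
- the exact-equation method: with the unknown absent from both coefficients, the cross-partial test holds emptily — nothing for the exact method to work on.
- a linear integrating factor — with the unknown absent the integrating factor is a formality; direct integration is the working structure.


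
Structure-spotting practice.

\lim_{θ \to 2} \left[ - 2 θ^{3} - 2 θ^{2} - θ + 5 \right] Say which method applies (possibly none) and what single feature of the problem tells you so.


Method: no special technique — no denominator vanishes and nothing blows up at 2: direct substitution is the whole computation.


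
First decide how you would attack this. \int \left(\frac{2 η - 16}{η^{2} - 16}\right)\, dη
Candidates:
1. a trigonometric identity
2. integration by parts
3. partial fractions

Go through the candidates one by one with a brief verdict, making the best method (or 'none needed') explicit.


Best approach: partial fractions — break η^{2} - 16 into its roots and the integral splits into logarithm-sized bites.
- a trigonometric identity — no sine or cosine appears, so there is nothing for a trigonometric identity to act on.
- integration by parts: no split into a nonconstant polynomial times one of the standard kernels — exp, sine, or cosine of a linear argument, or a logarithm — applies here.
- partial fractions — yes — fits the structure here.


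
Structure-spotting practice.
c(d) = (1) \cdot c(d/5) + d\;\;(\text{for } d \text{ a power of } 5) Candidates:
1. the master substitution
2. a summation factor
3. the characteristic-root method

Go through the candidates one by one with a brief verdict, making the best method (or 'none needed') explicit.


Technique: the master substitution — the argument shrinks by the factor 5, so measure the index on a logarithmic scale and the recursion becomes a shift.
- the master substitution — yes — fits the structure here.
- a summation factor: the recursion divides its index rather than shifting it — there is no previous-term chain for a summation factor to telescope.
- the characteristic-root method — the recursion divides its index rather than shifting it — outside the constant-shift family the root method covers.


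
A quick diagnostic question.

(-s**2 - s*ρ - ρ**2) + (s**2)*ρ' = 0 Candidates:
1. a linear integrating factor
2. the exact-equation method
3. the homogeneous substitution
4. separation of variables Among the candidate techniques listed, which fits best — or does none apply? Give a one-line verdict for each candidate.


Technique: the homogeneous substitution — the slope's numerator and denominator share total degree; set v = ρ/s and the equation drops to separable form.
- a linear integrating factor: the unknown enters nonlinearly (through a power, a denominator, or a transcendental function), which the linear integrating-factor recipe cannot absorb as-is — any repair would come from a preliminary substitution, not the factor.
- the exact-equation method: no potential function has this form as its differential, as written.
- the homogeneous substitution — a fit — the right tool for this form.
- separation of variables — the two dependences are entangled, not a clean product of one-variable pieces.


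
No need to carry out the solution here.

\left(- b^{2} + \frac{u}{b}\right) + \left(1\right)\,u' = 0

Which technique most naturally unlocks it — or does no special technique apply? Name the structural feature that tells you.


Technique: a linear integrating factor — the unknown enters only to the first power against a nonzero forcing term — the integrating-factor template applies directly.


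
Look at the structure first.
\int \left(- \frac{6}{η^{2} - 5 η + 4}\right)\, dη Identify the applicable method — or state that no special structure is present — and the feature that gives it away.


Verdict: partial fractions — the bottom factors while the top stays lower-degree — split into simple fractions and integrate piece by piece.


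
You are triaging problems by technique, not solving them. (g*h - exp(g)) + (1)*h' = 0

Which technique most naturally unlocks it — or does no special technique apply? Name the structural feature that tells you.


Best approach: a linear integrating factor — the unknown enters only to the first power against a nonzero forcing term — the integrating-factor template applies directly.


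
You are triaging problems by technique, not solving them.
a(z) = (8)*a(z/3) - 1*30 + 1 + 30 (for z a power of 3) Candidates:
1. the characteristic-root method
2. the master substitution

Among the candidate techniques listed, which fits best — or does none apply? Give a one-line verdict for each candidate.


Diagnosis: the master substitution — the argument z/3 divides the index by 3; the standard z = 3^m substitution converts it to a constant-shift recurrence.
- the characteristic-root method: a divided-index call is not the fixed-shift linear shape that characteristic roots solve.
- the master substitution — applicable, and directly so.


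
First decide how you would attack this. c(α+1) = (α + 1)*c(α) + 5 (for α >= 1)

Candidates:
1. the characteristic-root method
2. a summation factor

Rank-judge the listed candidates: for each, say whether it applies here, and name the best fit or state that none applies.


Verdict: a summation factor — normalize by the running product of α + 1: the left side becomes a difference, and differences sum.
- the characteristic-root method: the coefficients change with the index, which the root method cannot absorb.
- a summation factor: yes — fits the structure here.


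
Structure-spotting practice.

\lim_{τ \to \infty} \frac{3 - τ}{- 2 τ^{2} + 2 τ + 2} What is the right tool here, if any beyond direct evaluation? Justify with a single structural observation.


Best approach: dominant-term comparison — divide by the highest power of τ present: lower-order terms vanish and the dominant ratio remains. Differentiating the expression as a single quotient would eventually settle it as well; matching dominant growth settles it immediately.


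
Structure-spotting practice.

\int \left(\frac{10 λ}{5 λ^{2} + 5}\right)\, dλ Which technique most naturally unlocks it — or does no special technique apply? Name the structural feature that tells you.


Method: u-substitution — read it as f(5 λ^{2} + 5) times a constant multiple of d(5 λ^{2} + 5): one substitution, u = 5 λ^{2} + 5, finishes it.


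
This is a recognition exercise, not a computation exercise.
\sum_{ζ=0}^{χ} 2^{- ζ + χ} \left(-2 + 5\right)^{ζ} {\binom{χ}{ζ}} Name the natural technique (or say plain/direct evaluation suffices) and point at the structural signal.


Method: the binomial theorem — {\binom{χ}{ζ}} weighting matched powers of (-2 + 5) and 2 is the expanded form of ((-2 + 5) + 2)^χ — fold it back up.


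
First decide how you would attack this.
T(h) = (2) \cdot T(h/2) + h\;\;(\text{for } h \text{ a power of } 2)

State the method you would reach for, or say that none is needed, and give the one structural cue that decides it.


Verdict: the master substitution — treat m = log base 2 of h as the new clock: one recursion step advances m by one while h scales by 2.


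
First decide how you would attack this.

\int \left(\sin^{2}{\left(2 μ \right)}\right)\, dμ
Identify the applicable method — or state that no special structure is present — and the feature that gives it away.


Method: a trigonometric identity — reduce \sin^{2}{\left(2 μ \right)} with the power-reduction formula and the integral becomes first-degree trigonometry.


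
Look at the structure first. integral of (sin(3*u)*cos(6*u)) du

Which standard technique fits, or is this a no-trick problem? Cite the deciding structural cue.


Method: a trigonometric identity — cross-frequency products like sin(3*u)*cos(6*u) are the textbook product-to-sum case — the identity converts them to directly integrable sinusoids.


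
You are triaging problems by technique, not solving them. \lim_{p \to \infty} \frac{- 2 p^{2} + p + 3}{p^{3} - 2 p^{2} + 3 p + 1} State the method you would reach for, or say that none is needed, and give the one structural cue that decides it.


Best approach: dominant-term comparison — divide through by the highest power of p; every lower-order term dies and the dominant terms decide the limit. Viewed as a single quotient this is an ∞/∞ form — an at-infinity application of l'Hôpital's rule would also resolve it; comparing leading growth reads the answer without differentiating.


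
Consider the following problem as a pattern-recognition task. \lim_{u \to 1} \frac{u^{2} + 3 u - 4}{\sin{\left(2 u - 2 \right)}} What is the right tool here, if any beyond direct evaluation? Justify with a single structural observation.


Technique: l'Hôpital's rule (0/0) — both numerator and denominator vanish at 1: the genuine 0/0 indeterminate that l'Hôpital exists for. One could equally expand both pieces locally and compare leading terms; the rule does that in one stroke.


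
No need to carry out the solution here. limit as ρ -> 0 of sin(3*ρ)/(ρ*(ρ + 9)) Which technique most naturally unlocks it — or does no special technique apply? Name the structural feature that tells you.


Technique: l'Hôpital's rule (0/0) — plug in 0: top and bottom both hit zero, so differentiate each and retry. Expanding numerator and denominator to first order gives the same value — the rule automates exactly that.


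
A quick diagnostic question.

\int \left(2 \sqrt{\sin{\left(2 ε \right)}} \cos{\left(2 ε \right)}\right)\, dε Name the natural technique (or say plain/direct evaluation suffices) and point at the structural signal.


Diagnosis: u-substitution — read it as f(\sin{\left(2 ε \right)}) times a constant multiple of d(\sin{\left(2 ε \right)}): one substitution, u = \sin{\left(2 ε \right)}, finishes it.


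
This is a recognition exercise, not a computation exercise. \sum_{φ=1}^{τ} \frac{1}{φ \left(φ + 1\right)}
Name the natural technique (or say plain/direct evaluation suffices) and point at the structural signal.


Verdict: telescoping — \frac{1}{φ \left(φ + 1\right)} hides a difference of shifted reciprocals — decompose it and the middle of the sum vanishes.


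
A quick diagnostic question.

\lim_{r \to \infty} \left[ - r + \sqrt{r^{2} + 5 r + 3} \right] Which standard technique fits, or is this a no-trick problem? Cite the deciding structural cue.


Verdict: conjugate multiplication — turning the difference into a conjugate-rationalized ratio makes the limit readable.


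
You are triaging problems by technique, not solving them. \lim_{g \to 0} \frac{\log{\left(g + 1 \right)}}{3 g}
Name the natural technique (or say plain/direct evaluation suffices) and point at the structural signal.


Verdict: l'Hôpital's rule (0/0) — substituting 0 gives 0 over 0; differentiate top and bottom once and re-evaluate. One could equally expand both pieces locally and compare leading terms; the rule does that in one stroke.


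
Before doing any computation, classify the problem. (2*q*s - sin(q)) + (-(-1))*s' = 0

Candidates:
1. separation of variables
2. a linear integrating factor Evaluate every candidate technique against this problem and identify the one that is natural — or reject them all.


Method: a linear integrating factor — first power of s, nonzero forcing: the integrating-factor recipe applies verbatim with p = 2*q.
- separation of variables: the two dependences do not factor apart.
- a linear integrating factor: applies; the problem has the shape this method handles.


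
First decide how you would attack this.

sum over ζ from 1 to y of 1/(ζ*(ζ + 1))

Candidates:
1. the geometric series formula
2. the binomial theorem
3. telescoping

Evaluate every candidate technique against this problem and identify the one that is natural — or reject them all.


Technique: telescoping — after splitting 1/(ζ*(ζ + 1)) into partial fractions, the pieces are shifted copies of one function and cancel telescopically.
- the geometric series formula: the ratio of consecutive terms depends on the index.
- the binomial theorem: no binomial coefficients pair up with complementary powers here.
- telescoping: yes — fits the structure here.


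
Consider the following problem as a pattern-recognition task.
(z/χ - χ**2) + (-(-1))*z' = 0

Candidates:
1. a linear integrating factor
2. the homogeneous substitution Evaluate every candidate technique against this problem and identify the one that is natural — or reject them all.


Diagnosis: a linear integrating factor — the unknown enters only to the first power against a nonzero forcing term — the integrating-factor template applies directly.
- a linear integrating factor — yes — fits the structure here.
- the homogeneous substitution: the ratio substitution does not collapse this equation.


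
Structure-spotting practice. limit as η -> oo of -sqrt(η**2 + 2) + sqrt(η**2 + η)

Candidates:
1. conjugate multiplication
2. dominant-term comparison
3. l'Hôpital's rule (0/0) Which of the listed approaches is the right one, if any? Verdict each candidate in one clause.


Technique: conjugate multiplication — this difference gives up after one conjugate multiplication — the radical structure cancels against its conjugate.
- conjugate multiplication: yes, a natural case for it.
- dominant-term comparison: no dominant-degree comparison decides it.
- l'Hôpital's rule (0/0) — substitution produces ∞ − ∞ rather than a vanishing quotient; the rule needs a 0/0 ratio to act on.


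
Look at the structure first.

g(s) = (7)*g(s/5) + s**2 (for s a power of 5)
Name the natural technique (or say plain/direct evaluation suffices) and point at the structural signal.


Technique: the master substitution — the argument contracts 5-fold per step: reindex s exponentially and solve the linear recurrence in the new index.


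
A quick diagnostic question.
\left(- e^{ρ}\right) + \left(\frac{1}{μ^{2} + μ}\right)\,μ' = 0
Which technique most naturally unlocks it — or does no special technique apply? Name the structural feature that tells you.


Best approach: separation of variables — a product of single-variable factors, e^{ρ} and μ^{2} + μ — the textbook separable form. A Bernoulli substitution applies to this equation as given; separation takes the same equation in its displayed form.


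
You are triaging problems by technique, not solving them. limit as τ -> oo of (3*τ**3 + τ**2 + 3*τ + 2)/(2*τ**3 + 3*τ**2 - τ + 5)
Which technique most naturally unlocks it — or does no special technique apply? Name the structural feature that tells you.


Diagnosis: dominant-term comparison — as τ grows, only the highest-degree terms matter — compare leading terms and read the limit off. As a single quotient, the ∞/∞ shape would yield to repeated differentiation as well — the growth comparison gets there in one look.


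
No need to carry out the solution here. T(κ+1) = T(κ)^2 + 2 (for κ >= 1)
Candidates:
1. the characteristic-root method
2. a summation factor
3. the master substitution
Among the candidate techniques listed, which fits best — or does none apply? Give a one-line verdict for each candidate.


Diagnosis: no special technique — the recurrence is nonlinear in the sequence values; study it directly, no linear machinery applies.
- the characteristic-root method — the recursion is nonlinear in the sequence values, so no linear-modes ansatz applies.
- a summation factor: the recursion is nonlinear — outside the first-order linear family a summation factor addresses.
- the master substitution — the recursion steps by a constant offset, so exponential reindexing is pointless.


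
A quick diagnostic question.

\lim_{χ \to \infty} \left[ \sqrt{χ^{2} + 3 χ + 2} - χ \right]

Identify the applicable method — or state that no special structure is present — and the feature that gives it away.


Verdict: conjugate multiplication — the difference \sqrt{χ^{2} + 3 χ + 2} - χ is an ∞ − ∞ stalemate; its conjugate partner breaks the tie.


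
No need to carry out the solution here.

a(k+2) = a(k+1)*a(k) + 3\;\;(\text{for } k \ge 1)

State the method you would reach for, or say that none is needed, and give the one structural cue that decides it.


Verdict: no special technique — the unknown enters the rule nonlinearly, not as a weighted sum — no linear method is even well-posed.


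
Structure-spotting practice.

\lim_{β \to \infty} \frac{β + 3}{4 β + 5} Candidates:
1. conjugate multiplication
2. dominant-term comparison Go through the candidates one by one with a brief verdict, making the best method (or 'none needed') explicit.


Method: dominant-term comparison — as β grows, only the highest-degree terms matter — compare leading terms and read the limit off.
- conjugate multiplication — there is no infinity-minus-infinity radical difference to rationalize.
- dominant-term comparison — applicable, and directly so.


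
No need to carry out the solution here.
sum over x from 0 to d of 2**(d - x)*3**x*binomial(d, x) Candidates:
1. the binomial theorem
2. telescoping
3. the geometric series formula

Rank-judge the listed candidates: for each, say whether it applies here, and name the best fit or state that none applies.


Verdict: the binomial theorem — binomial coefficients against complementary powers of 3 and 2: recognize the binomial expansion and resum.
- the binomial theorem — a fit — the right tool for this form.
- telescoping: as presented, consecutive terms share no shifted copy to cancel against — no rewrite is on display to change that.
- the geometric series formula: there is no constant term-to-term ratio.


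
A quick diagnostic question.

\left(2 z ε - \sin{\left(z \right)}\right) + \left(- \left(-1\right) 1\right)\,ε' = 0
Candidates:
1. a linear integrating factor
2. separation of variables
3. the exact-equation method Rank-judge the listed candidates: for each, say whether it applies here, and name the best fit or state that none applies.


Best approach: a linear integrating factor — the unknown enters only to the first power against a nonzero forcing term — the integrating-factor template applies directly.
- a linear integrating factor: a fit — the right tool for this form.
- separation of variables — the two dependences do not factor apart.
- the exact-equation method — no potential function has this form as its differential, as written.


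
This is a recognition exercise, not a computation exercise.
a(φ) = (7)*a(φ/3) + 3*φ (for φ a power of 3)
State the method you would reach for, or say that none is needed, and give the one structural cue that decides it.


Diagnosis: the master substitution — the argument contracts 3-fold per step: reindex φ exponentially and solve the linear recurrence in the new index.


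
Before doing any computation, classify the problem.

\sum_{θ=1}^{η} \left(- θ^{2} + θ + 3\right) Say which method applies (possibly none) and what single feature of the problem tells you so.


Technique: no special technique — recognize the absence of structure: constant-multiple powers of θ summed plainly, no special method required.


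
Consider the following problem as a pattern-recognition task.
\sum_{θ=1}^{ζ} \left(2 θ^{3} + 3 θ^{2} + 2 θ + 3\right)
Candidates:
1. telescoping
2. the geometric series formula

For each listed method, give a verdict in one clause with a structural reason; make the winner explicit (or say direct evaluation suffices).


Method: no special technique — every summand is a constant multiple of a power of θ — apply the standard power-sum identities one degree at a time.
- telescoping — as presented, consecutive terms share no shifted copy to cancel against — no rewrite is on display to change that.
- the geometric series formula — consecutive terms are not related by a fixed multiplier.


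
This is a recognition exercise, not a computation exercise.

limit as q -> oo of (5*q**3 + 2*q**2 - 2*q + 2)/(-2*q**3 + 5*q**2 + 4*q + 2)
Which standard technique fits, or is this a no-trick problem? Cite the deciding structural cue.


Technique: dominant-term comparison — divide by the highest power of q present: lower-order terms vanish and the dominant ratio remains. Differentiating the expression as a single quotient would eventually settle it as well; matching dominant growth settles it immediately.


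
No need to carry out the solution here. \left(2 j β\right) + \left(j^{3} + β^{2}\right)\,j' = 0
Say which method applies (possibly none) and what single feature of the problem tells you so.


Technique: the exact-equation method — d/dj of 2 j β equals d/dβ of j^{3} + β^{2}: the form is a total differential of one potential — integrate it exactly.


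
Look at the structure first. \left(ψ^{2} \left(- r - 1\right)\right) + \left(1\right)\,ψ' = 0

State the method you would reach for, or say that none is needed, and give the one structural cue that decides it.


Best approach: separation of variables — all dependence on the two variables factors apart, the defining separable shape.


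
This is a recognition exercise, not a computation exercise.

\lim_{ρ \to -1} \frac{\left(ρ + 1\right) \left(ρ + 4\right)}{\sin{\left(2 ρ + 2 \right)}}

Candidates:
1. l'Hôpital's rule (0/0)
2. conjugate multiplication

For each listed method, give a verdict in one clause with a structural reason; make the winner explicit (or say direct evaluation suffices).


Diagnosis: l'Hôpital's rule (0/0) — substituting -1 gives 0 over 0; differentiate top and bottom once and re-evaluate. The standard small-argument limits would also carry it; the rule is the systematic route.
- l'Hôpital's rule (0/0) — a fit — the right tool for this form.
- conjugate multiplication — multiplying by a conjugate would not remove any indeterminacy here.


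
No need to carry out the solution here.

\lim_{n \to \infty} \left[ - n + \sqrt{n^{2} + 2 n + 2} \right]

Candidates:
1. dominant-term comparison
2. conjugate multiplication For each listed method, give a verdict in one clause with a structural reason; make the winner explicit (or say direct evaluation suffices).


Diagnosis: conjugate multiplication — both pieces blow up but their difference is finite; the conjugate trick rationalizes \sqrt{n^{2} + 2 n + 2} - n.
- dominant-term comparison: no dominant-degree comparison decides it.
- conjugate multiplication: yes, a natural case for it.


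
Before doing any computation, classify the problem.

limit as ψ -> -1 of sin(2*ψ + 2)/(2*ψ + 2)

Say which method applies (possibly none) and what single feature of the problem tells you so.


Verdict: l'Hôpital's rule (0/0) — the 0/0 form at -1 is the signature situation for l'Hôpital's rule. The standard small-argument limits would also carry it; the rule is the systematic route.


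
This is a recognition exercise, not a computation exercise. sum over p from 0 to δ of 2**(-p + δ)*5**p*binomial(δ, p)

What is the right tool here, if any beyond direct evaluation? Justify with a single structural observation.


Diagnosis: the binomial theorem — terms weighting binomial(δ, p) against matched powers of 5 and 2 reassemble into (5 + 2)^δ by the binomial theorem.


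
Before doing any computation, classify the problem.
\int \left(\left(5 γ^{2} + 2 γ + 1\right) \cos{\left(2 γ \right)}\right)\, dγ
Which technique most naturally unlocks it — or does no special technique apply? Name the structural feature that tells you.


Diagnosis: integration by parts — the integrand splits as 5 γ^{2} + 2 γ + 1 times \cos{\left(2 γ \right)} — repeatedly differentiating the polynomial part kills it, which is the parts ladder.


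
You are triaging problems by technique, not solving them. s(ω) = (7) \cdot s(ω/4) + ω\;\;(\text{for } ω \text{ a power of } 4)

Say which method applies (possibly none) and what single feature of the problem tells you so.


Verdict: the master substitution — treat m = log base 4 of ω as the new clock: one recursion step advances m by one while ω scales by 4.


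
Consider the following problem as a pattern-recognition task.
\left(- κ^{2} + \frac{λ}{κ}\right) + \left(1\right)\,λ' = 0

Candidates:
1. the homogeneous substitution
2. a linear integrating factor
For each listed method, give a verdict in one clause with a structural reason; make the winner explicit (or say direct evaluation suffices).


Technique: a linear integrating factor — the unknown enters only to the first power against a nonzero forcing term — the integrating-factor template applies directly.
- the homogeneous substitution: the ratio of the variables does not determine the slope.
- a linear integrating factor: a fit — the right tool for this form.


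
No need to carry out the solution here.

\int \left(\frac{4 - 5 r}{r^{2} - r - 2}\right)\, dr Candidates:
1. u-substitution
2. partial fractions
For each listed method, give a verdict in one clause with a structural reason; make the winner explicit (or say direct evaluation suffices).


Technique: partial fractions — the factorization of r^{2} - r - 2 is the whole battle; after it, each term is a table integral.
- u-substitution: no subexpression of the integrand serves as a whole-integral substitution inner — individual terms may offer their own, but none carries its derivative as a factor of the full integrand; a working change of variable would have to be constructed from outside the expression.
- partial fractions — yes, a natural case for it.


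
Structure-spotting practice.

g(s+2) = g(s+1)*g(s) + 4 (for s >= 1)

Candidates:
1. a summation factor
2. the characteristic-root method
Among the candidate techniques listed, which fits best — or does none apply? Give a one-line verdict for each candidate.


Diagnosis: no special technique — the unknown enters the rule nonlinearly, not as a weighted sum — no linear method is even well-posed.
- a summation factor — the recursion is nonlinear — outside the first-order linear family a summation factor addresses.
- the characteristic-root method: the recursion is nonlinear in the sequence values, so no linear-modes ansatz applies.


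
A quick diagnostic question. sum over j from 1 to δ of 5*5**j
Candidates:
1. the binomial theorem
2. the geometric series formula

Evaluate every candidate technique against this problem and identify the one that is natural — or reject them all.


Best approach: the geometric series formula — the ratio of consecutive terms is the constant 5, independent of the index — a geometric sum.
- the binomial theorem — no binomial coefficients pair up with complementary powers here.
- the geometric series formula — yes, a natural case for it.


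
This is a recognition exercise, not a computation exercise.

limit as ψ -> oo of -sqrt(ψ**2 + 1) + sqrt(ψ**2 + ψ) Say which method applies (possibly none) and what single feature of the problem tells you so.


Method: conjugate multiplication — an infinity-minus-infinity difference with a surviving radical — multiply by the conjugate to cancel the divergence.


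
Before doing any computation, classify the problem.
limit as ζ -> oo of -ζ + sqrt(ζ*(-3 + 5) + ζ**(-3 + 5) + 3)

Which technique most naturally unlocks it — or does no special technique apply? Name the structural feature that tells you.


Best approach: conjugate multiplication — sqrt(ζ*(-3 + 5) + ζ**(-3 + 5) + 3) and ζ both blow up, but their difference is tame once the conjugate rationalizes it.


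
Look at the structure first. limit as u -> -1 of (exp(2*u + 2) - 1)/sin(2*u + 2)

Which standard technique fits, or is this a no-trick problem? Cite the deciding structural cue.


Diagnosis: l'Hôpital's rule (0/0) — the 0/0 form at -1 is the signature situation for l'Hôpital's rule. A first-order expansion at the point is an equally standard path; the rule packages it.


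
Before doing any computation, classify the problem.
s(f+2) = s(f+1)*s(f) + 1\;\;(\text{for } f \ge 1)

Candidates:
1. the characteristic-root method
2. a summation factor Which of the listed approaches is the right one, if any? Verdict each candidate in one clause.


Diagnosis: no special technique — the sequence value feeds back through itself nonlinearly — linear superposition fails, and every superposition-based closed form fails with it.
- the characteristic-root method: nonlinearity rules out exponential-mode superposition from the start.
- a summation factor: the recursion is nonlinear — outside the first-order linear family a summation factor addresses.


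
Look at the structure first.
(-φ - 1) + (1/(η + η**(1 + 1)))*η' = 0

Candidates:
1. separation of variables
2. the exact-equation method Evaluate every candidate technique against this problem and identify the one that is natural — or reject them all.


Diagnosis: separation of variables — all dependence on the two variables factors apart, the defining separable shape. A Bernoulli rewrite would carry it as the equation stands — separating the variables needs no rearrangement either.
- separation of variables — a fit — the right tool for this form.
- the exact-equation method — with no real cross-dependence between the variables, the exact-equation machinery is a detour rather than the natural reading.


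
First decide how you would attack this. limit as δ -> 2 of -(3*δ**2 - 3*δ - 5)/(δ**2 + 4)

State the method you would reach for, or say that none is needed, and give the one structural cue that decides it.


Method: no special technique — no denominator vanishes and nothing blows up at 2: direct substitution is the whole computation.


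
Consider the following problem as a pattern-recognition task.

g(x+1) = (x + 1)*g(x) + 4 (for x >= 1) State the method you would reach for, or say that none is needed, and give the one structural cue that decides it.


Method: a summation factor — because the multiplier x + 1 is index-dependent, divide through by its running product and sum the resulting differences.


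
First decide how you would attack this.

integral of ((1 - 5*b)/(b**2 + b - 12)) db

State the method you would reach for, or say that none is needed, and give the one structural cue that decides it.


Method: partial fractions — the integrand is a proper rational function and its denominator b**2 + b - 12 factors into distinct pieces, so it splits into simple fractions.


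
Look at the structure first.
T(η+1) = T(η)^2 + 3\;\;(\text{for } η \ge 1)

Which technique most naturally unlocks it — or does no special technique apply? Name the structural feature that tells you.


Diagnosis: no special technique — the recurrence is nonlinear in the sequence values; study it directly, no linear machinery applies.


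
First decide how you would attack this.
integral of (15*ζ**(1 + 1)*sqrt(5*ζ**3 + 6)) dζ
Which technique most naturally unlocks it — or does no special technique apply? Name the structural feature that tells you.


Best approach: u-substitution — collected, the integrand has one factor that is, up to a constant, the derivative of an inner expression the rest depends on — substitute for that inner expression.


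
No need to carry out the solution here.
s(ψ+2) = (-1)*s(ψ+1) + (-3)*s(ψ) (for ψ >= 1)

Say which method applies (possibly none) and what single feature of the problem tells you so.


Method: the characteristic-root method — the recurrence is linear and homogeneous with constant coefficients, so the ansatz r^ψ turns it into a polynomial equation for r.


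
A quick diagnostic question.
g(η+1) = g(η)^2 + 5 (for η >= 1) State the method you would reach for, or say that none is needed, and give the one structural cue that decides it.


Method: no special technique — the recurrence is nonlinear in the sequence terms; no linear-recurrence method fits it as written — one iterates or studies it directly.


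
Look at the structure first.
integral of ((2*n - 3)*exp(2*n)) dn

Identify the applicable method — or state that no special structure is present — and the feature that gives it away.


Method: integration by parts — a polynomial factor 2*n - 3 multiplies exp(2*n); differentiating 2*n - 3 lowers its degree while exp(2*n) integrates cleanly, so parts wins.


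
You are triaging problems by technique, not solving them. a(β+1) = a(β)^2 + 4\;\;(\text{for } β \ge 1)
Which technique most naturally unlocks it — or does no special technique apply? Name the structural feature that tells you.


Diagnosis: no special technique — the recurrence is nonlinear in the sequence terms; no linear-recurrence method fits it as written — one iterates or studies it directly.


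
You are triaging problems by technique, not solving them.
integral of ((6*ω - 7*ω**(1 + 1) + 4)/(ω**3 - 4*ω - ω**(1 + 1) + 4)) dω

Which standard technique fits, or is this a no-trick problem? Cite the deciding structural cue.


Verdict: partial fractions — break (ω**3 - 4*ω - ω**(1 + 1) + 4) into its roots and the integral splits into logarithm-sized bites.


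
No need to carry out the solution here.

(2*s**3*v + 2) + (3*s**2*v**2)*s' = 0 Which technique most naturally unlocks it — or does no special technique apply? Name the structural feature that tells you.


Method: the exact-equation method — checking ∂/∂s of 2*s**3*v + 2 against ∂/∂v of 3*s**2*v**2: they match — the equation is exact as it stands.


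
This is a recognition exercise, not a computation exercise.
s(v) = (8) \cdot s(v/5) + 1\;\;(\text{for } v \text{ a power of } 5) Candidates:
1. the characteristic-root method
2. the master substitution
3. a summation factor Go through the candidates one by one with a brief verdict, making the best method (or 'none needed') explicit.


Diagnosis: the master substitution — the argument contracts 5-fold per step: reindex v exponentially and solve the linear recurrence in the new index.
- the characteristic-root method: the recursion divides its index rather than shifting it — outside the constant-shift family the root method covers.
- the master substitution — applicable, and directly so.
- a summation factor — the recursion divides its index rather than shifting it — there is no previous-term chain for a summation factor to telescope.


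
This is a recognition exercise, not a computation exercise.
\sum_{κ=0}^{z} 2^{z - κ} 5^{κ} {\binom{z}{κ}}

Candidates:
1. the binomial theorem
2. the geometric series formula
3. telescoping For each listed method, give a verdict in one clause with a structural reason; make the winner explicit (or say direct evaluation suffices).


Best approach: the binomial theorem — binomial coefficients against complementary powers of 5 and 2: recognize the binomial expansion and resum.
- the binomial theorem — applies; the problem has the shape this method handles.
- the geometric series formula — consecutive terms are not related by a fixed multiplier.
- telescoping — the terms as presented offer no neighboring cancellation — a telescoping rewrite may exist, but the displayed structure does not hand one over.


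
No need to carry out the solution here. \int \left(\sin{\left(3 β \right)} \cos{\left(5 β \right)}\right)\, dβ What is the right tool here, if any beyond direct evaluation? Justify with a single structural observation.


Diagnosis: a trigonometric identity — mixed-frequency products such as \sin{\left(3 β \right)} \cos{\left(5 β \right)} are designed for the product-to-sum formula.
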